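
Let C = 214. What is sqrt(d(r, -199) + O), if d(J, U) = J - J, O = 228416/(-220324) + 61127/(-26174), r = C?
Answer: I*sqrt(7008886512595450002)/1441690094 ≈ 1.8363*I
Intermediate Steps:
r = 214
O = -4861576383/1441690094 (O = 228416*(-1/220324) + 61127*(-1/26174) = -57104/55081 - 61127/26174 = -4861576383/1441690094 ≈ -3.3721)
d(J, U) = 0
sqrt(d(r, -199) + O) = sqrt(0 - 4861576383/1441690094) = sqrt(-4861576383/1441690094) = I*sqrt(7008886512595450002)/1441690094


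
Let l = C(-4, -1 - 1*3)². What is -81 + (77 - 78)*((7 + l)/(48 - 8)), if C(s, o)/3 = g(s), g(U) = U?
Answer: -3391/40 ≈ -84.775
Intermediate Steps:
C(s, o) = 3*s
l = 144 (l = (3*(-4))² = (-12)² = 144)
-81 + (77 - 78)*((7 + l)/(48 - 8)) = -81 + (77 - 78)*((7 + 144)/(48 - 8)) = -81 - 151/40 = -3391/40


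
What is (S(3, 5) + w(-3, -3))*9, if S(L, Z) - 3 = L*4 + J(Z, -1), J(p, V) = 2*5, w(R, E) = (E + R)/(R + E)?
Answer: 234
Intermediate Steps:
w(R, E) = 1 (w(R, E) = (E + R)/(E + R) = 1)
J(p, V) = 10
S(L, Z) = 13 + 4*L (S(L, Z) = 3 + (L*4 + 10) = 3 + (4*L + 10) = 3 + (10 + 4*L) = 13 + 4*L)
(S(3, 5) + w(-3, -3))*9 = ((13 + 4*3) + 1)*9 = ((13 + 12) + 1)*9 = (25 + 1)*9 = 26*9 = 234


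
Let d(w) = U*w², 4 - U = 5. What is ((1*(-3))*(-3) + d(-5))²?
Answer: 256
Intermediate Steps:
U = -1 (U = 4 - 1*5 = 4 - 5 = -1)
d(w) = -w²
((1*(-3))*(-3) + d(-5))² = ((1*(-3))*(-3) - 1*(-5)²)² = (-3*(-3) - 1*25)² = (9 - 25)² = (-16)² = 256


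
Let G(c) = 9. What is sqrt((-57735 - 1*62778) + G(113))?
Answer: 2*I*sqrt(30126) ≈ 347.14*I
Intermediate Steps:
sqrt((-57735 - 1*62778) + G(113)) = sqrt((-57735 - 1*62778) + 9) = sqrt((-57735 - 62778) + 9) = sqrt(-120513 + 9) = sqrt(-120504) = 2*I*sqrt(30126)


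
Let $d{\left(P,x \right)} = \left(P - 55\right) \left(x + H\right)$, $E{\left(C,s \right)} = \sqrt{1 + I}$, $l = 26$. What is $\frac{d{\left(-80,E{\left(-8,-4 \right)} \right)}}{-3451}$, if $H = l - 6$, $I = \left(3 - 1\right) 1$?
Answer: $\frac{2700}{3451} + \frac{135 \sqrt{3}}{3451} \approx 0.85014$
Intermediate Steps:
$I = 2$ ($I = 2 \cdot 1 = 2$)
$H = 20$ ($H = 26 - 6 = 20$)
$E{\left(C,s \right)} = \sqrt{3}$ ($E{\left(C,s \right)} = \sqrt{1 + 2} = \sqrt{3}$)
$d{\left(P,x \right)} = \left(-55 + P\right) \left(20 + x\right)$ ($d{\left(P,x \right)} = \left(P - 55\right) \left(x + 20\right) = \left(-55 + P\right) \left(20 + x\right)$)
$\frac{d{\left(-80,E{\left(-8,-4 \right)} \right)}}{-3451} = \frac{-1100 - 55 \sqrt{3} + 20 \left(-80\right) - 80 \sqrt{3}}{-3451} = \left(-1100 - 55 \sqrt{3} - 1600 - 80 \sqrt{3}\right) \left(- \frac{1}{3451}\right) = \left(-2700 - 135 \sqrt{3}\right) \left(- \frac{1}{3451}\right) = \frac{2700}{3451} + \frac{135 \sqrt{3}}{3451}$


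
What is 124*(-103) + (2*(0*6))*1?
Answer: -12772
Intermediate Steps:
124*(-103) + (2*(0*6))*1 = -12772 + (2*0)*1 = -12772 + 0*1 = -12772 + 0 = -12772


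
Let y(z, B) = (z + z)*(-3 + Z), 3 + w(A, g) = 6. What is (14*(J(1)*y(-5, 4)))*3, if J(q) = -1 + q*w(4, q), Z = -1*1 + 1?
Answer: 2520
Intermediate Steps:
Z = 0 (Z = -1 + 1 = 0)
w(A, g) = 3 (w(A, g) = -3 + 6 = 3)
J(q) = -1 + 3*q (J(q) = -1 + q*3 = -1 + 3*q)
y(z, B) = -6*z (y(z, B) = (z + z)*(-3 + 0) = (2*z)*(-3) = -6*z)
(14*(J(1)*y(-5, 4)))*3 = (14*((-1 + 3*1)*(-6*(-5))))*3 = (14*((-1 + 3)*30))*3 = (14*(2*30))*3 = (14*60)*3 = 840*3 = 2520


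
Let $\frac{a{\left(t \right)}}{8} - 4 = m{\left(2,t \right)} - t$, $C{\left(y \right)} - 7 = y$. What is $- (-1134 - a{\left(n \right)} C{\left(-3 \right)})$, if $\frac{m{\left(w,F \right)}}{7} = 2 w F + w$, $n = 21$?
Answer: $19854$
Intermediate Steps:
$C{\left(y \right)} = 7 + y$
$m{\left(w,F \right)} = 7 w + 14 F w$ ($m{\left(w,F \right)} = 7 \left(2 w F + w\right) = 7 \left(2 F w + w\right) = 7 \left(w + 2 F w\right) = 7 w + 14 F w$)
$a{\left(t \right)} = 144 + 216 t$ ($a{\left(t \right)} = 32 + 8 \left(7 \cdot 2 \left(1 + 2 t\right) - t\right) = 32 + 8 \left(\left(14 + 28 t\right) - t\right) = 32 + 8 \left(14 + 27 t\right) = 32 + \left(112 + 216 t\right) = 144 + 216 t$)
$- (-1134 - a{\left(n \right)} C{\left(-3 \right)}) = - (-1134 - \left(144 + 216 \cdot 21\right) \left(7 - 3\right)) = - (-1134 - \left(144 + 4536\right) 4) = - (-1134 - 4680 \cdot 4) = - (-1134 - 18720) = \left(-1\right) \left(-19854\right) = 19854$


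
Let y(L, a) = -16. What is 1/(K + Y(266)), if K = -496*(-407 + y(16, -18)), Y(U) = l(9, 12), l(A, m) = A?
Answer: 1/209817 ≈ 4.7661e-6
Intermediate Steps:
Y(U) = 9
K = 209808 (K = -496*(-407 - 16) = -496*(-423) = 209808)
1/(K + Y(266)) = 1/(209808 + 9) = 1/209817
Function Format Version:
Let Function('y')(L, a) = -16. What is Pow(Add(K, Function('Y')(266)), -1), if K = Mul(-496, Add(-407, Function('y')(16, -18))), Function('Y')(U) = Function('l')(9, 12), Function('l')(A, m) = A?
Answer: Rational(1, 209817) ≈ 4.7661e-6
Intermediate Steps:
Function('Y')(U) = 9
K = 209808 (K = Mul(-496, Add(-407, -16)) = Mul(-496, -423) = 209808)
Pow(Add(K, Function('Y')(266)), -1) = Pow(Add(209808, 9), -1) = Pow(209817, -1) = Rational(1, 209817)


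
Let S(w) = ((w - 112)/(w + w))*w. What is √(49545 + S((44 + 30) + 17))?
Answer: √198138/2 ≈ 222.56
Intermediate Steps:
S(w) = -56 + w/2 (S(w) = ((-112 + w)/((2*w)))*w = ((-112 + w)*(1/(2*w)))*w = ((-112 + w)/(2*w))*w = -56 + w/2)
√(49545 + S((44 + 30) + 17)) = √(49545 + (-56 + ((44 + 30) + 17)/2)) = √(49545 + (-56 + (74 + 17)/2)) = √(49545 + (-56 + (½)*91)) = √(49545 + (-56 + 91/2)) = √(49545 - 21/2) = √(99069/2) = √198138/2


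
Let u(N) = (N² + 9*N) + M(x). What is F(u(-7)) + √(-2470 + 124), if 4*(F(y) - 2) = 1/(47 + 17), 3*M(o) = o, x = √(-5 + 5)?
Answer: 513/256 + I*√2346 ≈ 2.0039 + 48.436*I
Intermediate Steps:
x = 0 (x = √0 = 0)
M(o) = o/3
u(N) = N² + 9*N (u(N) = (N² + 9*N) + (⅓)*0 = (N² + 9*N) + 0 = N² + 9*N)
F(y) = 513/256 (F(y) = 2 + 1/(4*(47 + 17)) = 2 + (¼)/64 = 2 + (¼)*(1/64) = 2 + 1/256 = 513/256)
F(u(-7)) + √(-2470 + 124) = 513/256 + √(-2470 + 124) = 513/256 + √(-2346) = 513/256 + I*√2346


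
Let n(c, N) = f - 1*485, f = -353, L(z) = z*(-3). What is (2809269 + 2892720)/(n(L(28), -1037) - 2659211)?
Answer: -1900663/886683 ≈ -2.1436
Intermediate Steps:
L(z) = -3*z
n(c, N) = -838 (n(c, N) = -353 - 1*485 = -353 - 485 = -838)
(2809269 + 2892720)/(n(L(28), -1037) - 2659211) = (2809269 + 2892720)/(-838 - 2659211) = 5701989/(-2660049) = 5701989*(-1/2660049) = -1900663/886683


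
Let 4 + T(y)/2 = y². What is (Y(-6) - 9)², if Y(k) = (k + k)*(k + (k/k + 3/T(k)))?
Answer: 651249/256 ≈ 2543.9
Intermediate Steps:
T(y) = -8 + 2*y²
Y(k) = 2*k*(1 + k + 3/(-8 + 2*k²)) (Y(k) = (k + k)*(k + (k/k + 3/(-8 + 2*k²))) = (2*k)*(k + (1 + 3/(-8 + 2*k²))) = (2*k)*(1 + k + 3/(-8 + 2*k²)) = 2*k*(1 + k + 3/(-8 + 2*k²)))
(Y(-6) - 9)² = (-6*(3 + 2*(1 - 6)*(-4 + (-6)²))/(-4 + (-6)²) - 9)² = (-6*(3 + 2*(-5)*(-4 + 36))/(-4 + 36) - 9)² = (-6*(3 + 2*(-5)*32)/32 - 9)² = (-6*1/32*(3 - 320) - 9)² = (-6*1/32*(-317) - 9)² = (951/16 - 9)² = (807/16)² = 651249/256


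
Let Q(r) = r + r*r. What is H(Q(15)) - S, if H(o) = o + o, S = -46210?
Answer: 46690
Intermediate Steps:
Q(r) = r + r**2
H(o) = 2*o
H(Q(15)) - S = 2*(15*(1 + 15)) - 1*(-46210) = 2*(15*16) + 46210 = 2*240 + 46210 = 480 + 46210 = 46690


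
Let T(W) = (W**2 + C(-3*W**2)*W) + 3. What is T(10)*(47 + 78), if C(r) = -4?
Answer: 7875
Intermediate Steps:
T(W) = 3 + W**2 - 4*W (T(W) = (W**2 - 4*W) + 3 = 3 + W**2 - 4*W)
T(10)*(47 + 78) = (3 + 10**2 - 4*10)*(47 + 78) = (3 + 100 - 40)*125 = 63*125 = 7875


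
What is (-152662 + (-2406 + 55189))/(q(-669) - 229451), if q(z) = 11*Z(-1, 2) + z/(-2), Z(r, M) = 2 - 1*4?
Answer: 66586/152759 ≈ 0.43589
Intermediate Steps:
Z(r, M) = -2 (Z(r, M) = 2 - 4 = -2)
q(z) = -22 - z/2 (q(z) = 11*(-2) + z/(-2) = -22 + z*(-½) = -22 - z/2)
(-152662 + (-2406 + 55189))/(q(-669) - 229451) = (-152662 + (-2406 + 55189))/((-22 - ½*(-669)) - 229451) = (-152662 + 52783)/((-22 + 669/2) - 229451) = -99879/(625/2 - 229451) = -99879/(-458277/2) = -99879*(-2/458277) = 66586/152759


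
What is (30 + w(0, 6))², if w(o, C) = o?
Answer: 900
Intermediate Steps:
(30 + w(0, 6))² = (30 + 0)² = 30² = 900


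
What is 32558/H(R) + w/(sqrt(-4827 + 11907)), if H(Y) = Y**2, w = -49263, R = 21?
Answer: 32558/441 - 16421*sqrt(1770)/1180 ≈ -511.64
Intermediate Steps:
32558/H(R) + w/(sqrt(-4827 + 11907)) = 32558/(21**2) - 49263/sqrt(-4827 + 11907) = 32558/441 - 49263*sqrt(1770)/3540 = 32558*(1/441) - 49263*sqrt(1770)/3540 = 32558/441 - 16421*sqrt(1770)/1180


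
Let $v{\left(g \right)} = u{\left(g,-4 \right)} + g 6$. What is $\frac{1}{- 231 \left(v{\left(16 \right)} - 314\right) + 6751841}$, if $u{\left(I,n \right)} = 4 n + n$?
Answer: $\frac{1}{6806819} \approx 1.4691 \cdot 10^{-7}$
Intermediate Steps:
$u{\left(I,n \right)} = 5 n$
$v{\left(g \right)} = -20 + 6 g$ ($v{\left(g \right)} = 5 \left(-4\right) + g 6 = -20 + 6 g$)
$\frac{1}{- 231 \left(v{\left(16 \right)} - 314\right) + 6751841} = \frac{1}{- 231 \left(\left(-20 + 6 \cdot 16\right) - 314\right) + 6751841} = \frac{1}{- 231 \left(\left(-20 + 96\right) - 314\right) + 6751841} = \frac{1}{- 231 \left(76 - 314\right) + 6751841} = \frac{1}{\left(-231\right) \left(-238\right) + 6751841} = \frac{1}{54978 + 6751841} = \frac{1}{6806819}$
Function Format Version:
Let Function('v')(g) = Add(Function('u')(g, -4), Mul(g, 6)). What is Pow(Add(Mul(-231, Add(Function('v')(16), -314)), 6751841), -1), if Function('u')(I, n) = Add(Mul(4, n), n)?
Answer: Rational(1, 6806819) ≈ 1.4691e-7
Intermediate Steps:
Function('u')(I, n) = Mul(5, n)
Function('v')(g) = Add(-20, Mul(6, g)) (Function('v')(g) = Add(Mul(5, -4), Mul(g, 6)) = Add(-20, Mul(6, g)))
Pow(Add(Mul(-231, Add(Function('v')(16), -314)), 6751841), -1) = Pow(Add(Mul(-231, Add(Add(-20, Mul(6, 16)), -314)), 6751841), -1) = Pow(Add(Mul(-231, Add(Add(-20, 96), -314)), 6751841), -1) = Pow(Add(Mul(-231, Add(76, -314)), 6751841), -1) = Pow(Add(Mul(-231, -238), 6751841), -1) = Pow(Add(54978, 6751841), -1) = Pow(6806819, -1) = Rational(1, 6806819)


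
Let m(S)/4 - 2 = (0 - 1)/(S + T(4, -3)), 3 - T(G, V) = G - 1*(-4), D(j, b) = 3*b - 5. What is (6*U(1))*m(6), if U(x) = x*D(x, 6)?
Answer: 312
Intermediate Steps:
D(j, b) = -5 + 3*b
U(x) = 13*x (U(x) = x*(-5 + 3*6) = x*(-5 + 18) = x*13 = 13*x)
T(G, V) = -1 - G (T(G, V) = 3 - (G - 1*(-4)) = 3 - (G + 4) = 3 - (4 + G) = 3 + (-4 - G) = -1 - G)
m(S) = 8 - 4/(-5 + S) (m(S) = 8 + 4*((0 - 1)/(S + (-1 - 1*4))) = 8 + 4*(-1/(S + (-1 - 4))) = 8 + 4*(-1/(S - 5)) = 8 + 4*(-1/(-5 + S)) = 8 - 4/(-5 + S))
(6*U(1))*m(6) = (6*(13*1))*(4*(-11 + 2*6)/(-5 + 6)) = (6*13)*(4*(-11 + 12)/1) = 78*(4*1*1) = 78*4 = 312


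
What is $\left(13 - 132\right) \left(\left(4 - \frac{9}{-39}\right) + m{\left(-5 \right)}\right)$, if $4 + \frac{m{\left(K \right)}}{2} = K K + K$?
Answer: $- \frac{56049}{13} \approx -4311.5$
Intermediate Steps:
$m{\left(K \right)} = -8 + 2 K + 2 K^{2}$ ($m{\left(K \right)} = -8 + 2 \left(K K + K\right) = -8 + 2 \left(K^{2} + K\right) = -8 + 2 \left(K + K^{2}\right) = -8 + \left(2 K + 2 K^{2}\right) = -8 + 2 K + 2 K^{2}$)
$\left(13 - 132\right) \left(\left(4 - \frac{9}{-39}\right) + m{\left(-5 \right)}\right) = \left(13 - 132\right) \left(\left(4 - \frac{9}{-39}\right) + \left(-8 + 2 \left(-5\right) + 2 \left(-5\right)^{2}\right)\right) = - 119 \left(\left(4 - - \frac{3}{13}\right) - -32\right) = - 119 \left(\left(4 + \frac{3}{13}\right) - -32\right) = - 119 \left(\frac{55}{13} + 32\right) = \left(-119\right) \frac{471}{13} = - \frac{56049}{13}$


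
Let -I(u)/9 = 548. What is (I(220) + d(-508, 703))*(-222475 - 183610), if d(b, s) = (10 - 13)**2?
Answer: 1999156455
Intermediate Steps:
I(u) = -4932 (I(u) = -9*548 = -4932)
d(b, s) = 9 (d(b, s) = (-3)**2 = 9)
(I(220) + d(-508, 703))*(-222475 - 183610) = (-4932 + 9)*(-222475 - 183610) = -4923*(-406085) = 1999156455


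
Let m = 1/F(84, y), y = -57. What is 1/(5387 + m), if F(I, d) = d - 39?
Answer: 96/517151 ≈ 0.00018563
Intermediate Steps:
F(I, d) = -39 + d
m = -1/96 (m = 1/(-39 - 57) = 1/(-96) = -1/96 ≈ -0.010417)
1/(5387 + m) = 1/(5387 - 1/96) = 1/(517151/96) = 96/517151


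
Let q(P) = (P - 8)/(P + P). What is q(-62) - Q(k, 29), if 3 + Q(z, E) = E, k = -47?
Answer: -1577/62 ≈ -25.435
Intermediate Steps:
q(P) = (-8 + P)/(2*P) (q(P) = (-8 + P)/((2*P)) = (-8 + P)*(1/(2*P)) = (-8 + P)/(2*P))
Q(z, E) = -3 + E
q(-62) - Q(k, 29) = (½)*(-8 - 62)/(-62) - (-3 + 29) = (½)*(-1/62)*(-70) - 1*26 = 35/62 - 26 = -1577/62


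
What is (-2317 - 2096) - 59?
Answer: -4472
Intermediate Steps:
(-2317 - 2096) - 59 = -4413 - 59 = -4472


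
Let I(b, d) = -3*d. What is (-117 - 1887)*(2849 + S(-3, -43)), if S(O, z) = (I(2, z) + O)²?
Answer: -37524900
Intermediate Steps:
S(O, z) = (O - 3*z)² (S(O, z) = (-3*z + O)² = (O - 3*z)²)
(-117 - 1887)*(2849 + S(-3, -43)) = (-117 - 1887)*(2849 + (-3 - 3*(-43))²) = -2004*(2849 + (-3 + 129)²) = -2004*(2849 + 126²) = -2004*(2849 + 15876) = -2004*18725 = -37524900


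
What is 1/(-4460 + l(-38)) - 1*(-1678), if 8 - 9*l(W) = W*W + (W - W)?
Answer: 69764519/41576 ≈ 1678.0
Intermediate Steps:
l(W) = 8/9 - W**2/9 (l(W) = 8/9 - (W*W + (W - W))/9 = 8/9 - (W**2 + 0)/9 = 8/9 - W**2/9)
1/(-4460 + l(-38)) - 1*(-1678) = 1/(-4460 + (8/9 - 1/9*(-38)**2)) - 1*(-1678) = 1/(-4460 + (8/9 - 1/9*1444)) + 1678 = 1/(-4460 + (8/9 - 1444/9)) + 1678 = 1/(-4460 - 1436/9) + 1678 = 1/(-41576/9) + 1678 = -9/41576 + 1678 = 69764519/41576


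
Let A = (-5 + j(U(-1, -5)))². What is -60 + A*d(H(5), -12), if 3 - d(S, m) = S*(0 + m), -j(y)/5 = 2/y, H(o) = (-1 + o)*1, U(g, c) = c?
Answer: 399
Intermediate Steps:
H(o) = -1 + o
j(y) = -10/y
A = 9 (A = (-5 - 10/(-5))² = (-5 - 10*(-⅕))² = (-5 + 2)² = (-3)² = 9)
d(S, m) = 3 - S*m (d(S, m) = 3 - S*(0 + m) = 3 - S*m)
-60 + A*d(H(5), -12) = -60 + 9*(3 - 1*(-1 + 5)*(-12)) = -60 + 9*(3 - 1*4*(-12)) = -60 + 9*(3 + 48) = -60 + 9*51 = -60 + 459 = 399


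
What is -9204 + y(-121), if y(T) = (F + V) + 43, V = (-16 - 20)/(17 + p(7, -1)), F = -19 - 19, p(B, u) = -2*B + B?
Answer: -46013/5 ≈ -9202.6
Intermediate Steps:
p(B, u) = -B
F = -38
V = -18/5 (V = (-16 - 20)/(17 - 1*7) = -36/(17 - 7) = -36/10 = -36*⅒ = -18/5 ≈ -3.6000)
y(T) = 7/5 (y(T) = (-38 - 18/5) + 43 = -208/5 + 43 = 7/5)
-9204 + y(-121) = -9204 + 7/5 = -46013/5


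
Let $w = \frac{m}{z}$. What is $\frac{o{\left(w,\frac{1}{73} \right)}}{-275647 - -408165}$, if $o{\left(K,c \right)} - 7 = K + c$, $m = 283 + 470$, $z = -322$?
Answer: $\frac{109895}{3114968108} \approx 3.528 \cdot 10^{-5}$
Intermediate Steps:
$m = 753$
$w = - \frac{753}{322}$ ($w = \frac{753}{-322} = 753 \left(- \frac{1}{322}\right) = - \frac{753}{322} \approx -2.3385$)
$o{\left(K,c \right)} = 7 + K + c$ ($o{\left(K,c \right)} = 7 + \left(K + c\right) = 7 + K + c$)
$\frac{o{\left(w,\frac{1}{73} \right)}}{-275647 - -408165} = \frac{7 - \frac{753}{322} + \frac{1}{73}}{-275647 - -408165} = \frac{7 - \frac{753}{322} + \frac{1}{73}}{-275647 + 408165} = \frac{109895}{23506 \cdot 132518} = \frac{109895}{23506} \cdot \frac{1}{132518} = \frac{109895}{3114968108}$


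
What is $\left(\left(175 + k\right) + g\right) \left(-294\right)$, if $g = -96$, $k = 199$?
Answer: $-81732$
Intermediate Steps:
$\left(\left(175 + k\right) + g\right) \left(-294\right) = \left(\left(175 + 199\right) - 96\right) \left(-294\right) = \left(374 - 96\right) \left(-294\right) = 278 \left(-294\right) = -81732$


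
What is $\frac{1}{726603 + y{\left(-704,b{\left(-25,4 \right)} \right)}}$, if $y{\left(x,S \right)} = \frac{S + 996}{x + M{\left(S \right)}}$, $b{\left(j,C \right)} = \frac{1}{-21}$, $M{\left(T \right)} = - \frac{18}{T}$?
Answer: $\frac{6846}{4974303223} \approx 1.3763 \cdot 10^{-6}$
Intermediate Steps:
$b{\left(j,C \right)} = - \frac{1}{21}$
$y{\left(x,S \right)} = \frac{996 + S}{x - \frac{18}{S}}$ ($y{\left(x,S \right)} = \frac{S + 996}{x - \frac{18}{S}} = \frac{996 + S}{x - \frac{18}{S}}$)
$\frac{1}{726603 + y{\left(-704,b{\left(-25,4 \right)} \right)}} = \frac{1}{726603 - \frac{996 - \frac{1}{21}}{21 \left(-18 - - \frac{704}{21}\right)}} = \frac{1}{726603 - \frac{1}{21} \frac{1}{-18 + \frac{704}{21}} \cdot \frac{20915}{21}} = \frac{1}{726603 - \frac{1}{21} \frac{1}{\frac{326}{21}} \cdot \frac{20915}{21}} = \frac{1}{726603 - \frac{1}{326} \cdot \frac{20915}{21}} = \frac{1}{726603 - \frac{20915}{6846}} = \frac{1}{\frac{4974303223}{6846}} = \frac{6846}{4974303223}$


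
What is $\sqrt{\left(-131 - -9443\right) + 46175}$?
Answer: $\sqrt{55487} \approx 235.56$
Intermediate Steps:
$\sqrt{\left(-131 - -9443\right) + 46175} = \sqrt{\left(-131 + 9443\right) + 46175} = \sqrt{9312 + 46175} = \sqrt{55487}$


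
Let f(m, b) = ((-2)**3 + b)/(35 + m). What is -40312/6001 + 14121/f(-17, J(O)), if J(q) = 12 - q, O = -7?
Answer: 1524878746/66011 ≈ 23100.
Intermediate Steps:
f(m, b) = (-8 + b)/(35 + m)
-40312/6001 + 14121/f(-17, J(O)) = -40312/6001 + 14121/(((-8 + (12 - 1*(-7)))/(35 - 17))) = -40312*1/6001 + 14121/(((-8 + (12 + 7))/18)) = -40312/6001 + 14121/(((-8 + 19)/18)) = -40312/6001 + 14121/(((1/18)*11)) = -40312/6001 + 14121/(11/18) = -40312/6001 + 14121*(18/11) = -40312/6001 + 254178/11 = 1524878746/66011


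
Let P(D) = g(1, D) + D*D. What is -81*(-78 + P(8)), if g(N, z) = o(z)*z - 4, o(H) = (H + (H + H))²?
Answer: -371790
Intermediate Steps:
o(H) = 9*H² (o(H) = (H + 2*H)² = (3*H)² = 9*H²)
g(N, z) = -4 + 9*z³ (g(N, z) = (9*z²)*z - 4 = 9*z³ - 4 = -4 + 9*z³)
P(D) = -4 + D² + 9*D³ (P(D) = (-4 + 9*D³) + D*D = (-4 + 9*D³) + D² = -4 + D² + 9*D³)
-81*(-78 + P(8)) = -81*(-78 + (-4 + 8² + 9*8³)) = -81*(-78 + (-4 + 64 + 9*512)) = -81*(-78 + (-4 + 64 + 4608)) = -81*(-78 + 4668) = -81*4590 = -371790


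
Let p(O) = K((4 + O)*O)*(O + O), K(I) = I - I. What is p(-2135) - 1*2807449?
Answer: -2807449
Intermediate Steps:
K(I) = 0
p(O) = 0 (p(O) = 0*(O + O) = 0*(2*O) = 0)
p(-2135) - 1*2807449 = 0 - 1*2807449 = 0 - 2807449 = -2807449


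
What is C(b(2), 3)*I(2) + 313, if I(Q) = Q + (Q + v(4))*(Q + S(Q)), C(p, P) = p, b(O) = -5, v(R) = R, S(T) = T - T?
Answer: 243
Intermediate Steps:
S(T) = 0
I(Q) = Q + Q*(4 + Q) (I(Q) = Q + (Q + 4)*(Q + 0) = Q + (4 + Q)*Q = Q + Q*(4 + Q))
C(b(2), 3)*I(2) + 313 = -10*(5 + 2) + 313 = -10*7 + 313 = -5*14 + 313 = -70 + 313 = 243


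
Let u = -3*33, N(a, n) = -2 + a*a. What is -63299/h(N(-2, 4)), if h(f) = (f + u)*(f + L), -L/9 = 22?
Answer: -63299/19012 ≈ -3.3294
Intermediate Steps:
L = -198 (L = -9*22 = -198)
N(a, n) = -2 + a**2
u = -99
h(f) = (-198 + f)*(-99 + f) (h(f) = (f - 99)*(f - 198) = (-99 + f)*(-198 + f) = (-198 + f)*(-99 + f))
-63299/h(N(-2, 4)) = -63299/(19602 + (-2 + (-2)**2)**2 - 297*(-2 + (-2)**2)) = -63299/(19602 + (-2 + 4)**2 - 297*(-2 + 4)) = -63299/(19602 + 2**2 - 297*2) = -63299/(19602 + 4 - 594) = -63299/19012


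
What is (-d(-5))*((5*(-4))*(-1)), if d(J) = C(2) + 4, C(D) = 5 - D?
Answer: -140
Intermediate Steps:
d(J) = 7 (d(J) = (5 - 1*2) + 4 = (5 - 2) + 4 = 3 + 4 = 7)
(-d(-5))*((5*(-4))*(-1)) = (-1*7)*((5*(-4))*(-1)) = -(-140)*(-1) = -7*20 = -140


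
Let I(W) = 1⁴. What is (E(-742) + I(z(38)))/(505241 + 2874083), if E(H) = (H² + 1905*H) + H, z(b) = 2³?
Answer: -863687/3379324 ≈ -0.25558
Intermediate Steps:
z(b) = 8
I(W) = 1
E(H) = H² + 1906*H
(E(-742) + I(z(38)))/(505241 + 2874083) = (-742*(1906 - 742) + 1)/(505241 + 2874083) = (-742*1164 + 1)/3379324 = (-863688 + 1)*(1/3379324) = -863687*1/3379324 = -863687/3379324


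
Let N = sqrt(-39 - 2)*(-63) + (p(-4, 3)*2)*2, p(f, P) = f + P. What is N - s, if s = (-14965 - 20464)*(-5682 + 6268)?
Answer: 20761390 - 63*I*sqrt(41) ≈ 2.0761e+7 - 403.4*I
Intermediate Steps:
p(f, P) = P + f
s = -20761394 (s = -35429*586 = -20761394)
N = -4 - 63*I*sqrt(41) (N = sqrt(-39 - 2)*(-63) + ((3 - 4)*2)*2 = sqrt(-41)*(-63) - 1*2*2 = (I*sqrt(41))*(-63) - 2*2 = -63*I*sqrt(41) - 4 = -4 - 63*I*sqrt(41) ≈ -4.0 - 403.4*I)
N - s = (-4 - 63*I*sqrt(41)) - 1*(-20761394) = (-4 - 63*I*sqrt(41)) + 20761394 = 20761390 - 63*I*sqrt(41)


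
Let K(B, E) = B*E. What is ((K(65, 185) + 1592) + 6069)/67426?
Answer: 9843/33713 ≈ 0.29196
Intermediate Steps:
((K(65, 185) + 1592) + 6069)/67426 = ((65*185 + 1592) + 6069)/67426 = ((12025 + 1592) + 6069)*(1/67426) = (13617 + 6069)*(1/67426) = 19686*(1/67426) = 9843/33713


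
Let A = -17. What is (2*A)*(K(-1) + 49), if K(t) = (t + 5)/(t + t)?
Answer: -1598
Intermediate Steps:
K(t) = (5 + t)/(2*t) (K(t) = (5 + t)/((2*t)) = (5 + t)*(1/(2*t)) = (5 + t)/(2*t))
(2*A)*(K(-1) + 49) = (2*(-17))*((½)*(5 - 1)/(-1) + 49) = -34*((½)*(-1)*4 + 49) = -34*(-2 + 49) = -34*47 = -1598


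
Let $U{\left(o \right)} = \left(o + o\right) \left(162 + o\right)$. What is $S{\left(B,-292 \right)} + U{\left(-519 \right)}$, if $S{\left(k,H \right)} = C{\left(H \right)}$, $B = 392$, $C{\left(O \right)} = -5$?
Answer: $370561$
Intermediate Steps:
$S{\left(k,H \right)} = -5$
$U{\left(o \right)} = 2 o \left(162 + o\right)$
$S{\left(B,-292 \right)} + U{\left(-519 \right)} = -5 + 2 \left(-519\right) \left(162 - 519\right) = -5 + 2 \left(-519\right) \left(-357\right) = -5 + 370566 = 370561$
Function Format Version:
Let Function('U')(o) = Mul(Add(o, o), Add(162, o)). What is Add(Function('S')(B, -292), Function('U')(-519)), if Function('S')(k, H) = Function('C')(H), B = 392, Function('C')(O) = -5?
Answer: 370561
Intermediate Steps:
Function('S')(k, H) = -5
Function('U')(o) = Mul(2, o, Add(162, o)) (Function('U')(o) = Mul(Mul(2, o), Add(162, o)) = Mul(2, o, Add(162, o)))
Add(Function('S')(B, -292), Function('U')(-519)) = Add(-5, Mul(2, -519, Add(162, -519))) = Add(-5, Mul(2, -519, -357)) = Add(-5, 370566) = 370561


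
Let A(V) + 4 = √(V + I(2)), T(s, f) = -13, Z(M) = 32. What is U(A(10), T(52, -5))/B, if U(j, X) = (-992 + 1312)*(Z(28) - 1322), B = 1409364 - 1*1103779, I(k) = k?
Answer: -82560/61117 ≈ -1.3509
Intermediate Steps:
B = 305585 (B = 1409364 - 1103779 = 305585)
A(V) = -4 + √(2 + V) (A(V) = -4 + √(V + 2) = -4 + √(2 + V))
U(j, X) = -412800 (U(j, X) = (-992 + 1312)*(32 - 1322) = 320*(-1290) = -412800)
U(A(10), T(52, -5))/B = -412800/305585 = -412800*1/305585 = -82560/61117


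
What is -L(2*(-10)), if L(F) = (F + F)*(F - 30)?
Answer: -2000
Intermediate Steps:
L(F) = 2*F*(-30 + F) (L(F) = (2*F)*(-30 + F) = 2*F*(-30 + F))
-L(2*(-10)) = -2*2*(-10)*(-30 + 2*(-10)) = -2*(-20)*(-30 - 20) = -2*(-20)*(-50) = -1*2000 = -2000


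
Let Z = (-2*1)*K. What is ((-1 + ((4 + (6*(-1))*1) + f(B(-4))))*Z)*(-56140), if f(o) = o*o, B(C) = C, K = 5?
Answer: 7298200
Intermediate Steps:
Z = -10 (Z = -2*1*5 = -2*5 = -10)
f(o) = o²
((-1 + ((4 + (6*(-1))*1) + f(B(-4))))*Z)*(-56140) = ((-1 + ((4 + (6*(-1))*1) + (-4)²))*(-10))*(-56140) = ((-1 + ((4 - 6*1) + 16))*(-10))*(-56140) = ((-1 + ((4 - 6) + 16))*(-10))*(-56140) = ((-1 + (-2 + 16))*(-10))*(-56140) = ((-1 + 14)*(-10))*(-56140) = (13*(-10))*(-56140) = -130*(-56140) = 7298200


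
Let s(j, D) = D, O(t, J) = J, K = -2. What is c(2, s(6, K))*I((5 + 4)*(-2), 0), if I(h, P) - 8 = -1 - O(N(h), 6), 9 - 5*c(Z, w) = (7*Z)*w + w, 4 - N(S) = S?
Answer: 39/5 ≈ 7.8000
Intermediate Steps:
N(S) = 4 - S
c(Z, w) = 9/5 - w/5 - 7*Z*w/5 (c(Z, w) = 9/5 - ((7*Z)*w + w)/5 = 9/5 - (7*Z*w + w)/5 = 9/5 - (w + 7*Z*w)/5 = 9/5 + (-w/5 - 7*Z*w/5) = 9/5 - w/5 - 7*Z*w/5)
I(h, P) = 1 (I(h, P) = 8 + (-1 - 1*6) = 8 + (-1 - 6) = 8 - 7 = 1)
c(2, s(6, K))*I((5 + 4)*(-2), 0) = (9/5 - 1/5*(-2) - 7/5*2*(-2))*1 = (9/5 + 2/5 + 28/5)*1 = (39/5)*1 = 39/5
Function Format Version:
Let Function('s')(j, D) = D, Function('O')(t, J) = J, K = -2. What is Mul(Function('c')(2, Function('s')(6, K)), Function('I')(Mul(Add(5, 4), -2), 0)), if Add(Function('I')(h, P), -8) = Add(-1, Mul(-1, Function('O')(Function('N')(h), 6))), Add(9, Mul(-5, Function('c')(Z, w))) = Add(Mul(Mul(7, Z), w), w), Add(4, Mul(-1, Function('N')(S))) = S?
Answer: Rational(39, 5) ≈ 7.8000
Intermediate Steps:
Function('N')(S) = Add(4, Mul(-1, S))
Function('c')(Z, w) = Add(Rational(9, 5), Mul(Rational(-1, 5), w), Mul(Rational(-7, 5), Z, w)) (Function('c')(Z, w) = Add(Rational(9, 5), Mul(Rational(-1, 5), Add(Mul(Mul(7, Z), w), w))) = Add(Rational(9, 5), Mul(Rational(-1, 5), Add(Mul(7, Z, w), w))) = Add(Rational(9, 5), Mul(Rational(-1, 5), Add(w, Mul(7, Z, w)))) = Add(Rational(9, 5), Add(Mul(Rational(-1, 5), w), Mul(Rational(-7, 5), Z, w))) = Add(Rational(9, 5), Mul(Rational(-1, 5), w), Mul(Rational(-7, 5), Z, w)))
Function('I')(h, P) = 1 (Function('I')(h, P) = Add(8, Add(-1, Mul(-1, 6))) = Add(8, Add(-1, -6)) = Add(8, -7) = 1)
Mul(Function('c')(2, Function('s')(6, K)), Function('I')(Mul(Add(5, 4), -2), 0)) = Mul(Add(Rational(9, 5), Mul(Rational(-1, 5), -2), Mul(Rational(-7, 5), 2, -2)), 1) = Mul(Add(Rational(9, 5), Rational(2, 5), Rational(28, 5)), 1) = Mul(Rational(39, 5), 1) = Rational(39, 5)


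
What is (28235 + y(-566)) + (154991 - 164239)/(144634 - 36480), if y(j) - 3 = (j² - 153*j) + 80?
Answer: 1384599960/3181 ≈ 4.3527e+5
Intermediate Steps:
y(j) = 83 + j² - 153*j (y(j) = 3 + ((j² - 153*j) + 80) = 3 + (80 + j² - 153*j) = 83 + j² - 153*j)
(28235 + y(-566)) + (154991 - 164239)/(144634 - 36480) = (28235 + (83 + (-566)² - 153*(-566))) + (154991 - 164239)/(144634 - 36480) = (28235 + (83 + 320356 + 86598)) - 9248/108154 = (28235 + 407037) - 9248*1/108154 = 435272 - 272/3181 = 1384599960/3181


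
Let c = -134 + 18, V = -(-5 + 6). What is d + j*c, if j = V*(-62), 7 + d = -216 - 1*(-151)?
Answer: -7264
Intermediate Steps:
V = -1 (V = -1*1 = -1)
d = -72 (d = -7 + (-216 - 1*(-151)) = -7 + (-216 + 151) = -7 - 65 = -72)
c = -116
j = 62 (j = -1*(-62) = 62)
d + j*c = -72 + 62*(-116) = -72 - 7192 = -7264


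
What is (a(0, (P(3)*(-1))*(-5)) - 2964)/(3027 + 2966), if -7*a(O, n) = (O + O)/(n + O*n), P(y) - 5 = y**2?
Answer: -228/461 ≈ -0.49458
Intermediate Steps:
P(y) = 5 + y**2
a(O, n) = -2*O/(7*(n + O*n)) (a(O, n) = -(O + O)/(7*(n + O*n)) = -2*O/(7*(n + O*n)))
(a(0, (P(3)*(-1))*(-5)) - 2964)/(3027 + 2966) = (-2/7*0/(((5 + 3**2)*(-1))*(-5)*(1 + 0)) - 2964)/(3027 + 2966) = (-2/7*0/(((5 + 9)*(-1))*(-5)*1) - 2964)/5993 = (-2/7*0*1/(14*(-1))*(-5) - 2964)*(1/5993) = (-2/7*0*1/(-14*(-5)) - 2964)*(1/5993) = (-2/7*0*1/70 - 2964)*(1/5993) = (-2/7*0*1/70*1 - 2964)*(1/5993) = (0 - 2964)*(1/5993) = -2964*1/5993 = -228/461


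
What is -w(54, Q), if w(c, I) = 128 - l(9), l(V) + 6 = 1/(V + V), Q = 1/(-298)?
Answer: -2411/18 ≈ -133.94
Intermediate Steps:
Q = -1/298 ≈ -0.0033557
l(V) = -6 + 1/(2*V) (l(V) = -6 + 1/(V + V) = -6 + 1/(2*V))
w(c, I) = 2411/18 (w(c, I) = 128 - (-6 + (1/2)/9) = 128 - (-6 + (1/2)*(1/9)) = 128 - (-6 + 1/18) = 128 - 1*(-107/18) = 128 + 107/18 = 2411/18)
-w(54, Q) = -1*2411/18 = -2411/18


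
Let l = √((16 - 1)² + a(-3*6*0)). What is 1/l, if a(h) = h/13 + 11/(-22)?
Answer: √898/449 ≈ 0.066741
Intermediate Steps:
a(h) = -½ + h/13 (a(h) = h*(1/13) + 11*(-1/22) = h/13 - ½ = -½ + h/13)
l = √898/2 (l = √((16 - 1)² + (-½ + (-3*6*0)/13)) = √(15² + (-½ + (-18*0)/13)) = √(225 + (-½ + (1/13)*0)) = √(225 + (-½ + 0)) = √(225 - ½) = √(449/2) = √898/2 ≈ 14.983)
1/l = 1/(√898/2) = √898/449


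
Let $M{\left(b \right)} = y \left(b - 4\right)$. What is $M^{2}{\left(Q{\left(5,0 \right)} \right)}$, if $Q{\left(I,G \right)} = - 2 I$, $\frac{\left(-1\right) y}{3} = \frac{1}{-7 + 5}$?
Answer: $441$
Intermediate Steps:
$y = \frac{3}{2}$ ($y = - \frac{3}{-7 + 5} = - \frac{3}{-2} = \left(-3\right) \left(- \frac{1}{2}\right) = \frac{3}{2} \approx 1.5$)
$M{\left(b \right)} = -6 + \frac{3 b}{2}$ ($M{\left(b \right)} = \frac{3 \left(b - 4\right)}{2} = \frac{3 \left(-4 + b\right)}{2} = -6 + \frac{3 b}{2}$)
$M^{2}{\left(Q{\left(5,0 \right)} \right)} = \left(-6 + \frac{3 \left(\left(-2\right) 5\right)}{2}\right)^{2} = \left(-6 + \frac{3}{2} \left(-10\right)\right)^{2} = \left(-6 - 15\right)^{2} = \left(-21\right)^{2} = 441$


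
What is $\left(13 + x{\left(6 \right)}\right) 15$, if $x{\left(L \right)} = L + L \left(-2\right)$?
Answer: $105$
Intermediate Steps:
$x{\left(L \right)} = - L$ ($x{\left(L \right)} = L - 2 L = - L$)
$\left(13 + x{\left(6 \right)}\right) 15 = \left(13 - 6\right) 15 = 7 \cdot 15 = 105$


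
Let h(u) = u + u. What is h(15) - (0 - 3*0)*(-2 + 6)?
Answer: 30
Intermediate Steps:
h(u) = 2*u
h(15) - (0 - 3*0)*(-2 + 6) = 2*15 - (0 - 3*0)*(-2 + 6) = 30 - (0 + 0)*4 = 30 - 0*4 = 30 - 1*0 = 30 + 0 = 30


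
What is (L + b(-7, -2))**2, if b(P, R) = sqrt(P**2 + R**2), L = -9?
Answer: (9 - sqrt(53))**2 ≈ 2.9580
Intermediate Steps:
(L + b(-7, -2))**2 = (-9 + sqrt((-7)**2 + (-2)**2))**2 = (-9 + sqrt(49 + 4))**2 = (-9 + sqrt(53))**2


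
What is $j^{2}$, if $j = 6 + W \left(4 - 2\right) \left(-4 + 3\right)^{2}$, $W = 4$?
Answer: $196$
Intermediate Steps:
$j = 14$ ($j = 6 + 4 \left(4 - 2\right) \left(-4 + 3\right)^{2} = 6 + 4 \cdot 2 \left(-1\right)^{2} = 6 + 4 \cdot 2 \cdot 1 = 6 + 4 \cdot 2 = 6 + 8 = 14$)
$j^{2} = 14^{2} = 196$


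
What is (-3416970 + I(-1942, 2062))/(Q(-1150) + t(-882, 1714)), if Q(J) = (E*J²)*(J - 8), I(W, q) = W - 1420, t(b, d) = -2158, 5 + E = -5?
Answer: -1710166/7657273921 ≈ -0.00022334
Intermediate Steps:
E = -10 (E = -5 - 5 = -10)
I(W, q) = -1420 + W
Q(J) = -10*J²*(-8 + J) (Q(J) = (-10*J²)*(J - 8) = (-10*J²)*(-8 + J) = -10*J²*(-8 + J))
(-3416970 + I(-1942, 2062))/(Q(-1150) + t(-882, 1714)) = (-3416970 + (-1420 - 1942))/(10*(-1150)²*(8 - 1*(-1150)) - 2158) = (-3416970 - 3362)/(10*1322500*(8 + 1150) - 2158) = -3420332/(10*1322500*1158 - 2158) = -3420332/(15314550000 - 2158) = -3420332/15314547842 = -3420332*1/15314547842 = -1710166/7657273921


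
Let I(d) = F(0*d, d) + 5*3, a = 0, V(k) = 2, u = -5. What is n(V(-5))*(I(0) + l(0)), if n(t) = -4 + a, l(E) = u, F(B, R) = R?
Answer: -40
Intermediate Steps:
l(E) = -5
n(t) = -4 (n(t) = -4 + 0 = -4)
I(d) = 15 + d (I(d) = d + 5*3 = d + 15 = 15 + d)
n(V(-5))*(I(0) + l(0)) = -4*((15 + 0) - 5) = -4*(15 - 5) = -4*10 = -40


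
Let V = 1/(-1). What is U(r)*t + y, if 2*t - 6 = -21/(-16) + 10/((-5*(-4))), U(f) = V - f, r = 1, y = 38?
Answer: 483/16 ≈ 30.188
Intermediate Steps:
V = -1 (V = 1*(-1) = -1)
U(f) = -1 - f
t = 125/32 (t = 3 + (-21/(-16) + 10/((-5*(-4))))/2 = 3 + (-21*(-1/16) + 10/20)/2 = 3 + (21/16 + 10*(1/20))/2 = 3 + (21/16 + 1/2)/2 = 3 + (1/2)*(29/16) = 3 + 29/32 = 125/32 ≈ 3.9063)
U(r)*t + y = (-1 - 1*1)*(125/32) + 38 = (-1 - 1)*(125/32) + 38 = -2*125/32 + 38 = -125/16 + 38 = 483/16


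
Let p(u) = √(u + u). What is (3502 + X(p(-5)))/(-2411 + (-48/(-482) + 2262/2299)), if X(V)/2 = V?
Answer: -1940314618/1335235931 - 1108118*I*√10/1335235931 ≈ -1.4532 - 0.0026244*I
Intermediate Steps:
p(u) = √2*√u (p(u) = √(2*u) = √2*√u)
X(V) = 2*V
(3502 + X(p(-5)))/(-2411 + (-48/(-482) + 2262/2299)) = (3502 + 2*(√2*√(-5)))/(-2411 + (-48/(-482) + 2262/2299)) = (3502 + 2*(√2*(I*√5)))/(-2411 + (-48*(-1/482) + 2262*(1/2299))) = (3502 + 2*(I*√10))/(-2411 + (24/241 + 2262/2299)) = (3502 + 2*I*√10)/(-2411 + 600318/554059) = (3502 + 2*I*√10)/(-1335235931/554059) = (3502 + 2*I*√10)*(-554059/1335235931) = -1940314618/1335235931 - 1108118*I*√10/1335235931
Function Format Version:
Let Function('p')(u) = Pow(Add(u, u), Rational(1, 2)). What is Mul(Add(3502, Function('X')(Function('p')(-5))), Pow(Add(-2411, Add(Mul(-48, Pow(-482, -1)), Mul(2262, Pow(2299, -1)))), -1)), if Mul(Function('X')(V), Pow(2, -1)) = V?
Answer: Add(Rational(-1940314618, 1335235931), Mul(Rational(-1108118, 1335235931), I, Pow(10, Rational(1, 2)))) ≈ Add(-1.4532, Mul(-0.0026244, I))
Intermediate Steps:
Function('p')(u) = Mul(Pow(2, Rational(1, 2)), Pow(u, Rational(1, 2))) (Function('p')(u) = Pow(Mul(2, u), Rational(1, 2)) = Mul(Pow(2, Rational(1, 2)), Pow(u, Rational(1, 2))))
Function('X')(V) = Mul(2, V)
Mul(Add(3502, Function('X')(Function('p')(-5))), Pow(Add(-2411, Add(Mul(-48, Pow(-482, -1)), Mul(2262, Pow(2299, -1)))), -1)) = Mul(Add(3502, Mul(2, Mul(Pow(2, Rational(1, 2)), Pow(-5, Rational(1, 2))))), Pow(Add(-2411, Add(Mul(-48, Pow(-482, -1)), Mul(2262, Pow(2299, -1)))), -1)) = Mul(Add(3502, Mul(2, Mul(Pow(2, Rational(1, 2)), Mul(I, Pow(5, Rational(1, 2)))))), Pow(Add(-2411, Add(Mul(-48, Rational(-1, 482)), Mul(2262, Rational(1, 2299)))), -1)) = Mul(Add(3502, Mul(2, Mul(I, Pow(10, Rational(1, 2))))), Pow(Add(-2411, Add(Rational(24, 241), Rational(2262, 2299))), -1)) = Mul(Add(3502, Mul(2, I, Pow(10, Rational(1, 2)))), Pow(Add(-2411, Rational(600318, 554059)), -1)) = Mul(Add(3502, Mul(2, I, Pow(10, Rational(1, 2)))), Pow(Rational(-1335235931, 554059), -1)) = Mul(Add(3502, Mul(2, I, Pow(10, Rational(1, 2)))), Rational(-554059, 1335235931)) = Add(Rational(-1940314618, 1335235931), Mul(Rational(-1108118, 1335235931), I, Pow(10, Rational(1, 2))))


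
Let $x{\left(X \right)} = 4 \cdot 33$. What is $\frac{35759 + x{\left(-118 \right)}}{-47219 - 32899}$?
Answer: $- \frac{35891}{80118} \approx -0.44798$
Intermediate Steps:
$x{\left(X \right)} = 132$
$\frac{35759 + x{\left(-118 \right)}}{-47219 - 32899} = \frac{35759 + 132}{-47219 - 32899} = \frac{35891}{-80118} = 35891 \left(- \frac{1}{80118}\right) = - \frac{35891}{80118}$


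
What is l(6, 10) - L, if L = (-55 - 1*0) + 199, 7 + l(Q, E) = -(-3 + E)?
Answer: -158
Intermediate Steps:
l(Q, E) = -4 - E (l(Q, E) = -7 - (-3 + E) = -7 + (3 - E) = -4 - E)
L = 144 (L = (-55 + 0) + 199 = -55 + 199 = 144)
l(6, 10) - L = (-4 - 1*10) - 1*144 = (-4 - 10) - 144 = -14 - 144 = -158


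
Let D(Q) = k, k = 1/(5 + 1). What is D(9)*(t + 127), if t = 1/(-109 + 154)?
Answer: 2858/135 ≈ 21.170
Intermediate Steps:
k = ⅙ (k = 1/6 = ⅙ ≈ 0.16667)
D(Q) = ⅙
t = 1/45 ≈ 0.022222
D(9)*(t + 127) = (1/45 + 127)/6 = (⅙)*(5716/45) = 2858/135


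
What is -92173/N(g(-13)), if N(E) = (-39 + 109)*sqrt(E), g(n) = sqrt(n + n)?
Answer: 92173*26**(3/4)*I**(3/2)/1820 ≈ -412.33 + 412.33*I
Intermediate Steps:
g(n) = sqrt(2)*sqrt(n) (g(n) = sqrt(2*n) = sqrt(2)*sqrt(n))
N(E) = 70*sqrt(E)
-92173/N(g(-13)) = -92173*(-(-26)**(3/4)/1820) = -92173*(-26**(3/4)*I**(3/2)/1820) = -(-92173)*26**(3/4)*I**(3/2)/1820 = 92173*26**(3/4)*I**(3/2)/1820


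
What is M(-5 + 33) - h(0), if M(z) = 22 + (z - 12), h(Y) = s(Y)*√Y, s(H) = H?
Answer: 38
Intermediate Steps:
h(Y) = Y^(3/2) (h(Y) = Y*√Y = Y^(3/2))
M(z) = 10 + z (M(z) = 22 + (-12 + z) = 10 + z)
M(-5 + 33) - h(0) = (10 + (-5 + 33)) - 0^(3/2) = (10 + 28) - 1*0 = 38 + 0 = 38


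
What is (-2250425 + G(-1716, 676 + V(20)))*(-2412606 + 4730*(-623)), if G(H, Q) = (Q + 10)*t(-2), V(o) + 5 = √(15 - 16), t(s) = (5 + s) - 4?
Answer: 12064568491976 + 5359396*I ≈ 1.2065e+13 + 5.3594e+6*I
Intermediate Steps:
t(s) = 1 + s
V(o) = -5 + I (V(o) = -5 + √(15 - 16) = -5 + √(-1) = -5 + I)
G(H, Q) = -10 - Q (G(H, Q) = (Q + 10)*(1 - 2) = (10 + Q)*(-1) = -10 - Q)
(-2250425 + G(-1716, 676 + V(20)))*(-2412606 + 4730*(-623)) = (-2250425 + (-10 - (676 + (-5 + I))))*(-2412606 + 4730*(-623)) = (-2250425 + (-10 - (671 + I)))*(-2412606 - 2946790) = (-2250425 + (-10 + (-671 - I)))*(-5359396) = (-2250425 + (-681 - I))*(-5359396) = (-2251106 - I)*(-5359396) = 12064568491976 + 5359396*I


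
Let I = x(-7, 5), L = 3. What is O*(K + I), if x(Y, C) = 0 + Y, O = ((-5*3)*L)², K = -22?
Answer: -58725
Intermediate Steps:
O = 2025 (O = (-5*3*3)² = (-15*3)² = (-45)² = 2025)
x(Y, C) = Y
I = -7
O*(K + I) = 2025*(-22 - 7) = 2025*(-29) = -58725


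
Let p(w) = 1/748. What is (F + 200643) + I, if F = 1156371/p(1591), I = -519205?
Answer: 864646946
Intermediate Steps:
p(w) = 1/748
F = 864965508 (F = 1156371/(1/748) = 1156371*748 = 864965508)
(F + 200643) + I = (864965508 + 200643) - 519205 = 865166151 - 519205 = 864646946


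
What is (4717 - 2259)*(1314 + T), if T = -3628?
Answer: -5687812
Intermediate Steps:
(4717 - 2259)*(1314 + T) = (4717 - 2259)*(1314 - 3628) = 2458*(-2314) = -5687812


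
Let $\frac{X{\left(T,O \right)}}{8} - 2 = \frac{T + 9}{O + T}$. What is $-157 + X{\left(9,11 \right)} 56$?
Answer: $\frac{5711}{5} \approx 1142.2$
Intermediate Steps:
$X{\left(T,O \right)} = 16 + \frac{8 \left(9 + T\right)}{O + T}$ ($X{\left(T,O \right)} = 16 + 8 \frac{T + 9}{O + T} = 16 + 8 \frac{9 + T}{O + T} = 16 + \frac{8 \left(9 + T\right)}{O + T}$)
$-157 + X{\left(9,11 \right)} 56 = -157 + \frac{8 \left(9 + 2 \cdot 11 + 3 \cdot 9\right)}{11 + 9} \cdot 56 = -157 + \frac{8 \left(9 + 22 + 27\right)}{20} \cdot 56 = -157 + 8 \cdot \frac{1}{20} \cdot 58 \cdot 56 = -157 + \frac{116}{5} \cdot 56 = -157 + \frac{6496}{5} = \frac{5711}{5}$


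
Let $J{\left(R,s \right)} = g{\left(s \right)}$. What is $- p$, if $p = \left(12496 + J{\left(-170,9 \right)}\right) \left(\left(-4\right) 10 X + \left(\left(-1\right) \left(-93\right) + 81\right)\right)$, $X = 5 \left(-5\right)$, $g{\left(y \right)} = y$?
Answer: $-14680870$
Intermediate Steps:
$J{\left(R,s \right)} = s$
$X = -25$
$p = 14680870$ ($p = \left(12496 + 9\right) \left(\left(-4\right) 10 \left(-25\right) + \left(\left(-1\right) \left(-93\right) + 81\right)\right) = 12505 \left(\left(-40\right) \left(-25\right) + \left(93 + 81\right)\right) = 12505 \left(1000 + 174\right) = 12505 \cdot 1174 = 14680870$)
$- p = \left(-1\right) 14680870 = -14680870$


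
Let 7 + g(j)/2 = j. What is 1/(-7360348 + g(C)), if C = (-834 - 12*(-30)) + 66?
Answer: -1/7361178 ≈ -1.3585e-7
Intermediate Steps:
C = -408 (C = (-834 + 360) + 66 = -474 + 66 = -408)
g(j) = -14 + 2*j
1/(-7360348 + g(C)) = 1/(-7360348 + (-14 + 2*(-408))) = 1/(-7360348 + (-14 - 816)) = 1/(-7360348 - 830) = 1/(-7361178) = -1/7361178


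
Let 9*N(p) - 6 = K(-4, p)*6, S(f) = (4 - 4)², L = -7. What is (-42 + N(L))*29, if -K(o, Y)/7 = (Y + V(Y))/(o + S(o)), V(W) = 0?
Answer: -2871/2 ≈ -1435.5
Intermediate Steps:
S(f) = 0 (S(f) = 0² = 0)
K(o, Y) = -7*Y/o (K(o, Y) = -7*(Y + 0)/(o + 0) = -7*Y/o)
N(p) = ⅔ + 7*p/6 (N(p) = ⅔ + (-7*p/(-4)*6)/9 = ⅔ + (-7*p*(-¼)*6)/9 = ⅔ + ((7*p/4)*6)/9 = ⅔ + (21*p/2)/9 = ⅔ + 7*p/6)
(-42 + N(L))*29 = (-42 + (⅔ + (7/6)*(-7)))*29 = (-42 + (⅔ - 49/6))*29 = (-42 - 15/2)*29 = -99/2*29 = -2871/2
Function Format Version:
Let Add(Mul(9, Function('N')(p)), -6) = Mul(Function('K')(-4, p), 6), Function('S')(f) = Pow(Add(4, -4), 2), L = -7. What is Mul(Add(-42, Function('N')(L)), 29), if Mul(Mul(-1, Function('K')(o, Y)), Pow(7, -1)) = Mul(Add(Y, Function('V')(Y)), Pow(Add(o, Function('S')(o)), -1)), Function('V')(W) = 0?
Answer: Rational(-2871, 2) ≈ -1435.5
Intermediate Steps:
Function('S')(f) = 0 (Function('S')(f) = Pow(0, 2) = 0)
Function('K')(o, Y) = Mul(-7, Y, Pow(o, -1)) (Function('K')(o, Y) = Mul(-7, Mul(Add(Y, 0), Pow(Add(o, 0), -1))) = Mul(-7, Mul(Y, Pow(o, -1))) = Mul(-7, Y, Pow(o, -1)))
Function('N')(p) = Add(Rational(2, 3), Mul(Rational(7, 6), p)) (Function('N')(p) = Add(Rational(2, 3), Mul(Rational(1, 9), Mul(Mul(-7, p, Pow(-4, -1)), 6))) = Add(Rational(2, 3), Mul(Rational(1, 9), Mul(Mul(-7, p, Rational(-1, 4)), 6))) = Add(Rational(2, 3), Mul(Rational(1, 9), Mul(Mul(Rational(7, 4), p), 6))) = Add(Rational(2, 3), Mul(Rational(1, 9), Mul(Rational(21, 2), p))) = Add(Rational(2, 3), Mul(Rational(7, 6), p)))
Mul(Add(-42, Function('N')(L)), 29) = Mul(Add(-42, Add(Rational(2, 3), Mul(Rational(7, 6), -7))), 29) = Mul(Add(-42, Add(Rational(2, 3), Rational(-49, 6))), 29) = Mul(Add(-42, Rational(-15, 2)), 29) = Mul(Rational(-99, 2), 29) = Rational(-2871, 2)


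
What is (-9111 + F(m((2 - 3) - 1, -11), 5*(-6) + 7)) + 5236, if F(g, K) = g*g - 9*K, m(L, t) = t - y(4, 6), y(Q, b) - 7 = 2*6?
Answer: -2768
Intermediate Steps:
y(Q, b) = 19 (y(Q, b) = 7 + 2*6 = 7 + 12 = 19)
m(L, t) = -19 + t (m(L, t) = t - 1*19 = t - 19 = -19 + t)
F(g, K) = g² - 9*K
(-9111 + F(m((2 - 3) - 1, -11), 5*(-6) + 7)) + 5236 = (-9111 + ((-19 - 11)² - 9*(5*(-6) + 7))) + 5236 = (-9111 + ((-30)² - 9*(-30 + 7))) + 5236 = (-9111 + (900 - 9*(-23))) + 5236 = (-9111 + (900 + 207)) + 5236 = (-9111 + 1107) + 5236 = -8004 + 5236 = -2768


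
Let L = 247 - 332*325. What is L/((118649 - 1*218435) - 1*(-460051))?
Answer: -107653/360265 ≈ -0.29882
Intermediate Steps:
L = -107653 (L = 247 - 107900 = -107653)
L/((118649 - 1*218435) - 1*(-460051)) = -107653/((118649 - 1*218435) - 1*(-460051)) = -107653/((118649 - 218435) + 460051) = -107653/(-99786 + 460051) = -107653/360265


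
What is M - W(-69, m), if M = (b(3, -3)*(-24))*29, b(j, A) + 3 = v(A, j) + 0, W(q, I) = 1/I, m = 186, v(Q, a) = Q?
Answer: 776735/186 ≈ 4176.0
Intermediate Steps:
b(j, A) = -3 + A (b(j, A) = -3 + (A + 0) = -3 + A)
M = 4176 (M = ((-3 - 3)*(-24))*29 = -6*(-24)*29 = 144*29 = 4176)
M - W(-69, m) = 4176 - 1/186 = 776735/186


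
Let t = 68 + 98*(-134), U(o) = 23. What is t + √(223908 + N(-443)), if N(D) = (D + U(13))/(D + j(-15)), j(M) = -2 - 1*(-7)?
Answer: -13064 + √1193210842/73 ≈ -12591.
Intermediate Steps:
j(M) = 5 (j(M) = -2 + 7 = 5)
N(D) = (23 + D)/(5 + D) (N(D) = (D + 23)/(D + 5) = (23 + D)/(5 + D))
t = -13064 (t = 68 - 13132 = -13064)
t + √(223908 + N(-443)) = -13064 + √(223908 + (23 - 443)/(5 - 443)) = -13064 + √(223908 - 420/(-438)) = -13064 + √(223908 - 1/438*(-420)) = -13064 + √(223908 + 70/73) = -13064 + √(16345354/73) = -13064 + √1193210842/73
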